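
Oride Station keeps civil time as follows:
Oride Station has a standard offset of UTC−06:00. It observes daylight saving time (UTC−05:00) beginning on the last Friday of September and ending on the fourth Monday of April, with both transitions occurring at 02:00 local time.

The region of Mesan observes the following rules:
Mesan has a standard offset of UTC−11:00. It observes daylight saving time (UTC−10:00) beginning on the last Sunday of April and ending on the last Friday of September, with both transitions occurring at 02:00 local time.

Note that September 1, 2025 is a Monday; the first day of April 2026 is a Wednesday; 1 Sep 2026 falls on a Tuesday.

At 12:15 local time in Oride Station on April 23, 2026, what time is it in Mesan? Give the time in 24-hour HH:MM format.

1 September 2025 is a Monday, so Fridays fall on 5, 12, 19, 26; the last is September 26.
1 April 2026 is a Wednesday, so the first Monday is April 6 and the fourth is April 27.
April 23, 2026 falls between 26 September 2025 and 27 April 2026, so daylight saving is in effect and Oride Station is at UTC−05:00.
12:15 Oride Station + 5h = 17:15 UTC.
1 April 2026 is a Wednesday, so Sundays fall on 5, 12, 19, 26; the last is April 26.
1 September 2026 is a Tuesday, so Fridays fall on 4, 11, 18, 25; the last is September 25.
At the standard offset (UTC−11:00), 17:15 UTC − 11h = 06:15 Mesan standard time.
The standard-time date in Mesan, April 23, 2026, does not fall between 26 April and 25 September, so daylight saving is not in effect and Mesan is at UTC−11:00.
17:15 UTC − 11h = 06:15 Mesan.

06:15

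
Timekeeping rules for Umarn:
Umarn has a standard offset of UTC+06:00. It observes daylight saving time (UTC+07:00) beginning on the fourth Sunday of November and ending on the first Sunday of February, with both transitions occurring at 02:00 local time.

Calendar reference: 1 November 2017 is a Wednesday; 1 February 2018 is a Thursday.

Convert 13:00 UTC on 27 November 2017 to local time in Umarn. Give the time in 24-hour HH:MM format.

20:00

1 November 2017 is a Wednesday, so the first Sunday is November 5 and the fourth is November 26.
1 February 2018 is a Thursday, so the first Sunday is February 4.
At the standard offset (UTC+06:00), 13:00 UTC + 6h = 19:00 Umarn standard time.
Daylight saving runs 26 November 2017 – 4 February 2018; the standard-time date in Umarn, 27 November 2017, is inside that window, so Umarn is at UTC+07:00.
13:00 UTC + 7h = 20:00 local.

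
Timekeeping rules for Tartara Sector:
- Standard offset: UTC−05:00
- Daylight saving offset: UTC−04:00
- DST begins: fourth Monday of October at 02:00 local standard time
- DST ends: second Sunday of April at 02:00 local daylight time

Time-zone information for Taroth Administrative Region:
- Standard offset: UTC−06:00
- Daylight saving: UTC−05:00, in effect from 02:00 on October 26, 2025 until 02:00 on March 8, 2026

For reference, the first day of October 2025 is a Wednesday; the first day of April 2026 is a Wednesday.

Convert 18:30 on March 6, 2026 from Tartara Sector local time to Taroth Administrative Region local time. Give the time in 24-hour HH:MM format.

17:30

1 October 2025 is a Wednesday, so the first Monday is October 6 and the fourth is October 27.
1 April 2026 is a Wednesday, so the first Sunday is April 5 and the second is April 12.
Daylight saving runs 27 October 2025 – 12 April 2026; March 6, 2026 is inside that window, so Tartara Sector is at UTC−04:00.
18:30 Tartara Sector + 4h = 22:30 UTC.
At the standard offset (UTC−06:00), 22:30 UTC − 6h = 16:30 Taroth Administrative Region standard time.
The standard-time date in Taroth Administrative Region, March 6, 2026, lies within the daylight-saving period (26 October 2025 – 8 March 2026), so Taroth Administrative Region is on daylight time, UTC−05:00.
22:30 UTC − 5h = 17:30 Taroth Administrative Region.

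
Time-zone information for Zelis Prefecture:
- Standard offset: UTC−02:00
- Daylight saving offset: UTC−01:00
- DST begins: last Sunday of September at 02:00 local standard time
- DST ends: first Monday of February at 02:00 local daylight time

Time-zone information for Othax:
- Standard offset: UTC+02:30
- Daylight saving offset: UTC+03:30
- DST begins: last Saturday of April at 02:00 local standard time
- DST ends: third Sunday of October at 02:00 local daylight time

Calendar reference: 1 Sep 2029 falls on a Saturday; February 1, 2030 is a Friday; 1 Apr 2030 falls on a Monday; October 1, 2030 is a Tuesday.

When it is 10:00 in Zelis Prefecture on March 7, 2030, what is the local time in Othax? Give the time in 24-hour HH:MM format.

1 September 2029 is a Saturday, so Sundays fall on 2, 9, 16, 23, 30; the last is September 30.
1 February 2030 is a Friday, so the first Monday is February 4.
March 7, 2030 does not fall between 30 September 2029 and 4 February 2030, so daylight saving is not in effect and Zelis Prefecture is at UTC−02:00.
10:00 Zelis Prefecture + 2h = 12:00 UTC.
1 April 2030 is a Monday, so Saturdays fall on 6, 13, 20, 27; the last is April 27.
1 October 2030 is a Tuesday, so the first Sunday is October 6 and the third is October 20.
At the standard offset (UTC+02:30), 12:00 UTC + 2h30m = 14:30 Othax standard time.
The standard-time date in Othax, March 7, 2030, is outside the daylight-saving period (27 April – 20 October), so Othax is on standard time, UTC+02:30.
12:00 UTC + 2h30m = 14:30 Othax.

14:30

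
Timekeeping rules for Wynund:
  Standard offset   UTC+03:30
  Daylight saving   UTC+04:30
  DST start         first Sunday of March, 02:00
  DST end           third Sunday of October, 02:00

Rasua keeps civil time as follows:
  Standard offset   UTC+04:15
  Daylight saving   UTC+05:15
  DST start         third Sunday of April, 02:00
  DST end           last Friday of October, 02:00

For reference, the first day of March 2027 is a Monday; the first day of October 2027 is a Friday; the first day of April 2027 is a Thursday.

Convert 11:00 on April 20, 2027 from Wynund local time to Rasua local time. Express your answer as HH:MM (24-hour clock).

11:45

1 March 2027 is a Monday, so the first Sunday is March 7.
1 October 2027 is a Friday, so the first Sunday is October 3 and the third is October 17.
April 20, 2027 falls between 7 March and 17 October, so daylight saving is in effect and Wynund is at UTC+04:30.
11:00 Wynund − 4h30m = 06:30 UTC.
1 April 2027 is a Thursday, so the first Sunday is April 4 and the third is April 18.
1 October 2027 is a Friday, so Fridays fall on 1, 8, 15, 22, 29; the last is October 29.
At the standard offset (UTC+04:15), 06:30 UTC + 4h15m = 10:45 Rasua standard time.
The standard-time date in Rasua, April 20, 2027, lies within the daylight-saving period (18 April – 29 October), so Rasua is on daylight time, UTC+05:15.
06:30 UTC + 5h15m = 11:45 Rasua.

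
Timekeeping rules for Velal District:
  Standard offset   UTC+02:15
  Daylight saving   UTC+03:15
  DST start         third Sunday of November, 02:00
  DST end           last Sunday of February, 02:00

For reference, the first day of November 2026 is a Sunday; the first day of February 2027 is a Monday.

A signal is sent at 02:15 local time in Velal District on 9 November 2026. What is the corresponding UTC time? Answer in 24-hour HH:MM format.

1 November 2026 is a Sunday, so the first Sunday is November 1 and the third is November 15.
1 February 2027 is a Monday, so Sundays fall on 7, 14, 21, 28; the last is February 28.
Daylight saving runs 15 November 2026 – 28 February 2027; 9 November 2026 is outside that window, so Velal District is on standard time at UTC+02:15.
02:15 local − 2h15m = 00:00 UTC.

00:00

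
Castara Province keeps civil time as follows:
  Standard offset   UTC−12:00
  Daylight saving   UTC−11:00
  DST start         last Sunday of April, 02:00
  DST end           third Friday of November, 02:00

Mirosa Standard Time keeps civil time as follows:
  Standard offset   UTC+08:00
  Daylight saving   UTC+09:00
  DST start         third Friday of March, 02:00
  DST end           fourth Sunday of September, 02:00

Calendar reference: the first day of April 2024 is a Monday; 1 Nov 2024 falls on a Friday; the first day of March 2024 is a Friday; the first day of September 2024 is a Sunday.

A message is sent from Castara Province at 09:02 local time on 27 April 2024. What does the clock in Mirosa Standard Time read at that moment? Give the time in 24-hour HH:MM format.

06:02

1 April 2024 is a Monday, so Sundays fall on 7, 14, 21, 28; the last is April 28.
1 November 2024 is a Friday, so the first Friday is November 1 and the third is November 15.
27 April 2024 does not fall between 28 April and 15 November, so daylight saving is not in effect and Castara Province is at UTC−12:00.
09:02 Castara Province + 12h = 21:02 UTC.
1 March 2024 is a Friday, so the first Friday is March 1 and the third is March 15.
1 September 2024 is a Sunday, so the first Sunday is September 1 and the fourth is September 22.
At the standard offset (UTC+08:00), 21:02 UTC + 8h = 05:02 Mirosa Standard Time standard time (rolling into the next day, 28 April 2024).
The standard-time date in Mirosa Standard Time, 28 April 2024, lies within the daylight-saving period (15 March – 22 September), so Mirosa Standard Time is on daylight time, UTC+09:00.
21:02 UTC + 9h = 06:02 Mirosa Standard Time (rolling into the next day, 28 April 2024).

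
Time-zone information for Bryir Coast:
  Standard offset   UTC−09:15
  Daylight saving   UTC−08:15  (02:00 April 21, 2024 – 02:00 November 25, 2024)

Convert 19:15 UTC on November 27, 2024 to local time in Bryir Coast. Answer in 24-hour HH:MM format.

10:00

At the standard offset (UTC−09:15), 19:15 UTC − 9h15m = 10:00 Bryir Coast standard time.
The standard-time date in Bryir Coast, November 27, 2024, does not fall between 21 April and 25 November, so daylight saving is not in effect and Bryir Coast is at UTC−09:15.
19:15 UTC − 9h15m = 10:00 local.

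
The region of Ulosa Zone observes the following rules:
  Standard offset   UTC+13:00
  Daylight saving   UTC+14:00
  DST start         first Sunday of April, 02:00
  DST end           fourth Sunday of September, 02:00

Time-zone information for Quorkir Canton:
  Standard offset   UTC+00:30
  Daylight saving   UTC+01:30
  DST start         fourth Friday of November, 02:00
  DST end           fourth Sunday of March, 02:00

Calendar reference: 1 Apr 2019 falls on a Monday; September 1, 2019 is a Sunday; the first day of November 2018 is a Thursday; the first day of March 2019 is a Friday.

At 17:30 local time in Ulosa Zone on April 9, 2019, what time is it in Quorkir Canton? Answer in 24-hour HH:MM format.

04:00

1 April 2019 is a Monday, so the first Sunday is April 7.
1 September 2019 is a Sunday, so the first Sunday is September 1 and the fourth is September 22.
April 9, 2019 falls between 7 April and 22 September, so daylight saving is in effect and Ulosa Zone is at UTC+14:00.
17:30 Ulosa Zone − 14h = 03:30 UTC.
1 November 2018 is a Thursday, so the first Friday is November 2 and the fourth is November 23.
1 March 2019 is a Friday, so the first Sunday is March 3 and the fourth is March 24.
At the standard offset (UTC+00:30), 03:30 UTC + 0h30m = 04:00 Quorkir Canton standard time.
The standard-time date in Quorkir Canton, April 9, 2019, does not fall between 23 November 2018 and 24 March 2019, so daylight saving is not in effect and Quorkir Canton is at UTC+00:30.
03:30 UTC + 0h30m = 04:00 Quorkir Canton.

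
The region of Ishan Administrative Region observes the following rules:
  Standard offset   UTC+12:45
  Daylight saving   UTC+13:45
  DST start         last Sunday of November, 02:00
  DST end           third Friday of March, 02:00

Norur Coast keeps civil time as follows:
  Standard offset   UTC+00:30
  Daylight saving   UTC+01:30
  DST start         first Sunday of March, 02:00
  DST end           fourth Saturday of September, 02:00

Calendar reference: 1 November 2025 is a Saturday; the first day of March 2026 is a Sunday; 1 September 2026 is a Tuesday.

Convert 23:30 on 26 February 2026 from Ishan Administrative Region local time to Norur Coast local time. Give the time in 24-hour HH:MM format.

1 November 2025 is a Saturday, so Sundays fall on 2, 9, 16, 23, 30; the last is November 30.
1 March 2026 is a Sunday, so the first Friday is March 6 and the third is March 20.
26 February 2026 falls between 30 November 2025 and 20 March 2026, so daylight saving is in effect and Ishan Administrative Region is at UTC+13:45.
23:30 Ishan Administrative Region − 13h45m = 09:45 UTC.
1 March 2026 is a Sunday, so the first Sunday is March 1.
1 September 2026 is a Tuesday, so the first Saturday is September 5 and the fourth is September 26.
At the standard offset (UTC+00:30), 09:45 UTC + 0h30m = 10:15 Norur Coast standard time.
The standard-time date in Norur Coast, 26 February 2026, does not fall between 1 March and 26 September, so daylight saving is not in effect and Norur Coast is at UTC+00:30.
09:45 UTC + 0h30m = 10:15 Norur Coast.

10:15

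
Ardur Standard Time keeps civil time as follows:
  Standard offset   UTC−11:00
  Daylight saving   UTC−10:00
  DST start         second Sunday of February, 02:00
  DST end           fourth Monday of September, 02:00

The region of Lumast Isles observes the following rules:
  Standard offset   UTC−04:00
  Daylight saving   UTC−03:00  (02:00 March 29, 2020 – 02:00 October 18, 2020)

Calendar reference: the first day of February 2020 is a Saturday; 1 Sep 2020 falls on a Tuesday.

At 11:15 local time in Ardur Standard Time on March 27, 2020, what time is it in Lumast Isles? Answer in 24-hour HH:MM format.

17:15

1 February 2020 is a Saturday, so the first Sunday is February 2 and the second is February 9.
1 September 2020 is a Tuesday, so the first Monday is September 7 and the fourth is September 28.
March 27, 2020 falls between 9 February and 28 September, so daylight saving is in effect and Ardur Standard Time is at UTC−10:00.
11:15 Ardur Standard Time + 10h = 21:15 UTC.
At the standard offset (UTC−04:00), 21:15 UTC − 4h = 17:15 Lumast Isles standard time.
Daylight saving runs 29 March – 18 October; the standard-time date in Lumast Isles, March 27, 2020, is outside that window, so Lumast Isles is on standard time at UTC−04:00.
21:15 UTC − 4h = 17:15 Lumast Isles.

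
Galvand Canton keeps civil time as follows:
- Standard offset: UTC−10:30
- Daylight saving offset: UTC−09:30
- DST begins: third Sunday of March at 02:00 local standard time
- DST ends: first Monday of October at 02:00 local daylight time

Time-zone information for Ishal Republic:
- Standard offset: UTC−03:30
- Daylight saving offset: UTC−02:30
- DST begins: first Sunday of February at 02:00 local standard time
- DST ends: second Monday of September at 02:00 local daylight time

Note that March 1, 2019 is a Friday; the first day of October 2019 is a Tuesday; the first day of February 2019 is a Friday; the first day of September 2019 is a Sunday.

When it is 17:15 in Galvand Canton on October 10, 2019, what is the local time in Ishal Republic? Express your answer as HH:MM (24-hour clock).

1 March 2019 is a Friday, so the first Sunday is March 3 and the third is March 17.
1 October 2019 is a Tuesday, so the first Monday is October 7.
October 10, 2019 is outside the daylight-saving period (17 March – 7 October), so Galvand Canton is on standard time, UTC−10:30.
17:15 Galvand Canton + 10h30m = 03:45 UTC (rolling into the next day, 11 October 2019).
1 February 2019 is a Friday, so the first Sunday is February 3.
1 September 2019 is a Sunday, so the first Monday is September 2 and the second is September 9.
At the standard offset (UTC−03:30), 03:45 UTC − 3h30m = 00:15 Ishal Republic standard time.
The standard-time date in Ishal Republic, October 11, 2019, does not fall between 3 February and 9 September, so daylight saving is not in effect and Ishal Republic is at UTC−03:30.
03:45 UTC − 3h30m = 00:15 Ishal Republic.

00:15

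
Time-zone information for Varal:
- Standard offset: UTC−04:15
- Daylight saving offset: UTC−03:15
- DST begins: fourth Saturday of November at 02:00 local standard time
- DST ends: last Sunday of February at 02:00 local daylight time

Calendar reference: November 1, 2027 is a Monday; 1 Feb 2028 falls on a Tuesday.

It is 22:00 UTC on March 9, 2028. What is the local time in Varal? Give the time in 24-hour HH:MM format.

17:45

1 November 2027 is a Monday, so the first Saturday is November 6 and the fourth is November 27.
1 February 2028 is a Tuesday, so Sundays fall on 6, 13, 20, 27; the last is February 27.
At the standard offset (UTC−04:15), 22:00 UTC − 4h15m = 17:45 Varal standard time.
The standard-time date in Varal, March 9, 2028, is outside the daylight-saving period (27 November 2027 – 27 February 2028), so Varal is on standard time, UTC−04:15.
22:00 UTC − 4h15m = 17:45 local.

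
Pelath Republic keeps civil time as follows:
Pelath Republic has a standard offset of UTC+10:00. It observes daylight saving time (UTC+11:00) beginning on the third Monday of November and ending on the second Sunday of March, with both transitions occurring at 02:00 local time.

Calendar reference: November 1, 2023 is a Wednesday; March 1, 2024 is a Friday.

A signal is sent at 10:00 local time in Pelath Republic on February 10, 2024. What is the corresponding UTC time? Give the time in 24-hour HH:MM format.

23:00

1 November 2023 is a Wednesday, so the first Monday is November 6 and the third is November 20.
1 March 2024 is a Friday, so the first Sunday is March 3 and the second is March 10.
February 10, 2024 lies within the daylight-saving period (20 November 2023 – 10 March 2024), so Pelath Republic is on daylight time, UTC+11:00.
10:00 local − 11h = 23:00 UTC (rolling into the previous day, 9 February 2024).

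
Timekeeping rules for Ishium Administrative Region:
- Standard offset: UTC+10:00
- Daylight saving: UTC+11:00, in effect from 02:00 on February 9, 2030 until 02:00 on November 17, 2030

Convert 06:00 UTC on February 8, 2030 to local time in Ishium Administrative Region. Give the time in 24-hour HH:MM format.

At the standard offset (UTC+10:00), 06:00 UTC + 10h = 16:00 Ishium Administrative Region standard time.
Daylight saving runs 9 February – 17 November; the standard-time date in Ishium Administrative Region, February 8, 2030, is outside that window, so Ishium Administrative Region is on standard time at UTC+10:00.
06:00 UTC + 10h = 16:00 local.

16:00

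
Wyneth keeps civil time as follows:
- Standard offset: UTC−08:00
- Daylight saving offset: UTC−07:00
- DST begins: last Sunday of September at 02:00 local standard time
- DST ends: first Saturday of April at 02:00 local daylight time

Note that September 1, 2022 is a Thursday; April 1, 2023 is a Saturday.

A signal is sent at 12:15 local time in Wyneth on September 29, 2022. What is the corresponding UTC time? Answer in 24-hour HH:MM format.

19:15

1 September 2022 is a Thursday, so Sundays fall on 4, 11, 18, 25; the last is September 25.
1 April 2023 is a Saturday, so the first Saturday is April 1.
September 29, 2022 falls between 25 September 2022 and 1 April 2023, so daylight saving is in effect and Wyneth is at UTC−07:00.
12:15 local + 7h = 19:15 UTC.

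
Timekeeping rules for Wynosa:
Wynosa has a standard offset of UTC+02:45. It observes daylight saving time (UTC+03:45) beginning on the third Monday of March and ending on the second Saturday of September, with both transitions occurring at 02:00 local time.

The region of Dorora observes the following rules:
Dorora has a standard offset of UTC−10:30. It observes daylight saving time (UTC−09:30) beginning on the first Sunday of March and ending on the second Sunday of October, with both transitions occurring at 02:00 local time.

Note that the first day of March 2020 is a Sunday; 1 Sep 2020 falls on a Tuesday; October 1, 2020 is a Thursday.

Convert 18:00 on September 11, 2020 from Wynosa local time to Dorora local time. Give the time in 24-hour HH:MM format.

1 March 2020 is a Sunday, so the first Monday is March 2 and the third is March 16.
1 September 2020 is a Tuesday, so the first Saturday is September 5 and the second is September 12.
September 11, 2020 lies within the daylight-saving period (16 March – 12 September), so Wynosa is on daylight time, UTC+03:45.
18:00 Wynosa − 3h45m = 14:15 UTC.
1 March 2020 is a Sunday, so the first Sunday is March 1.
1 October 2020 is a Thursday, so the first Sunday is October 4 and the second is October 11.
At the standard offset (UTC−10:30), 14:15 UTC − 10h30m = 03:45 Dorora standard time.
The standard-time date in Dorora, September 11, 2020, lies within the daylight-saving period (1 March – 11 October), so Dorora is on daylight time, UTC−09:30.
14:15 UTC − 9h30m = 04:45 Dorora.

04:45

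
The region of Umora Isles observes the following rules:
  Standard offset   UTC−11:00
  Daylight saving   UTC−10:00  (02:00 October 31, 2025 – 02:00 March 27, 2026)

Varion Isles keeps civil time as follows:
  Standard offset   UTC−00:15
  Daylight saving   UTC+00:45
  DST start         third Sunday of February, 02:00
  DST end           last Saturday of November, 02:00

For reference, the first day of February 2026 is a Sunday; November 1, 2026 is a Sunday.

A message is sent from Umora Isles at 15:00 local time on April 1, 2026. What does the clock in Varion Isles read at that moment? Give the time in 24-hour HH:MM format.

April 1, 2026 does not fall between 31 October 2025 and 27 March 2026, so daylight saving is not in effect and Umora Isles is at UTC−11:00.
15:00 Umora Isles + 11h = 02:00 UTC (rolling into the next day, 2 April 2026).
1 February 2026 is a Sunday, so the first Sunday is February 1 and the third is February 15.
1 November 2026 is a Sunday, so Saturdays fall on 7, 14, 21, 28; the last is November 28.
At the standard offset (UTC−00:15), 02:00 UTC − 0h15m = 01:45 Varion Isles standard time.
Daylight saving runs 15 February – 28 November; the standard-time date in Varion Isles, April 2, 2026, is inside that window, so Varion Isles is at UTC+00:45.
02:00 UTC + 0h45m = 02:45 Varion Isles.

02:45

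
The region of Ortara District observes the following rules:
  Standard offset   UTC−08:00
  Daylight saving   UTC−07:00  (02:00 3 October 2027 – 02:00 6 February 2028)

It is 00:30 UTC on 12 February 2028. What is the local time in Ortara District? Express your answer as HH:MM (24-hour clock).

At the standard offset (UTC−08:00), 00:30 UTC − 8h = 16:30 Ortara District standard time (rolling into the previous day, 11 February 2028).
Daylight saving runs 3 October 2027 – 6 February 2028; the standard-time date in Ortara District, 11 February 2028, is outside that window, so Ortara District is on standard time at UTC−08:00.
00:30 UTC − 8h = 16:30 local (rolling into the previous day, 11 February 2028).

16:30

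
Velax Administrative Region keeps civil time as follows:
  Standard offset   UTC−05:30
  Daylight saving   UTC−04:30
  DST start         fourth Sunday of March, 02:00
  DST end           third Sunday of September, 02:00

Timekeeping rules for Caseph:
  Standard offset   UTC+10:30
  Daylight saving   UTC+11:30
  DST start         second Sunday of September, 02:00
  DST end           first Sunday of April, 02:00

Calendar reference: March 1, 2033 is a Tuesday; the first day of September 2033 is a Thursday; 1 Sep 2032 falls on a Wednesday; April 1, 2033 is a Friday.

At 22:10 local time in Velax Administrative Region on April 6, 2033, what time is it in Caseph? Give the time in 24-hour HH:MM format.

13:10

1 March 2033 is a Tuesday, so the first Sunday is March 6 and the fourth is March 27.
1 September 2033 is a Thursday, so the first Sunday is September 4 and the third is September 18.
April 6, 2033 lies within the daylight-saving period (27 March – 18 September), so Velax Administrative Region is on daylight time, UTC−04:30.
22:10 Velax Administrative Region + 4h30m = 02:40 UTC (rolling into the next day, 7 April 2033).
1 September 2032 is a Wednesday, so the first Sunday is September 5 and the second is September 12.
1 April 2033 is a Friday, so the first Sunday is April 3.
At the standard offset (UTC+10:30), 02:40 UTC + 10h30m = 13:10 Caseph standard time.
The standard-time date in Caseph, April 7, 2033, does not fall between 12 September 2032 and 3 April 2033, so daylight saving is not in effect and Caseph is at UTC+10:30.
02:40 UTC + 10h30m = 13:10 Caseph.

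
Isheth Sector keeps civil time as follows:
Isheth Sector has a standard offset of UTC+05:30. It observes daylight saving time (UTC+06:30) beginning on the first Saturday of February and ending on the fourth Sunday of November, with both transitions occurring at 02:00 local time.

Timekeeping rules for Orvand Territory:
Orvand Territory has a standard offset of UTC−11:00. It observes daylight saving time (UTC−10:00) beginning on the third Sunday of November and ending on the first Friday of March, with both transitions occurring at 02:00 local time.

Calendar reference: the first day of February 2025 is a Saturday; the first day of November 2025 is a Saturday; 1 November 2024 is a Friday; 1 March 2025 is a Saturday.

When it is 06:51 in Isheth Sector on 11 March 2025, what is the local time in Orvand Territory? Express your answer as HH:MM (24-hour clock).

13:21

1 February 2025 is a Saturday, so the first Saturday is February 1.
1 November 2025 is a Saturday, so the first Sunday is November 2 and the fourth is November 23.
11 March 2025 lies within the daylight-saving period (1 February – 23 November), so Isheth Sector is on daylight time, UTC+06:30.
06:51 Isheth Sector − 6h30m = 00:21 UTC.
1 November 2024 is a Friday, so the first Sunday is November 3 and the third is November 17.
1 March 2025 is a Saturday, so the first Friday is March 7.
At the standard offset (UTC−11:00), 00:21 UTC − 11h = 13:21 Orvand Territory standard time (rolling into the previous day, 10 March 2025).
Daylight saving runs 17 November 2024 – 7 March 2025; the standard-time date in Orvand Territory, 10 March 2025, is outside that window, so Orvand Territory is on standard time at UTC−11:00.
00:21 UTC − 11h = 13:21 Orvand Territory (rolling into the previous day, 10 March 2025).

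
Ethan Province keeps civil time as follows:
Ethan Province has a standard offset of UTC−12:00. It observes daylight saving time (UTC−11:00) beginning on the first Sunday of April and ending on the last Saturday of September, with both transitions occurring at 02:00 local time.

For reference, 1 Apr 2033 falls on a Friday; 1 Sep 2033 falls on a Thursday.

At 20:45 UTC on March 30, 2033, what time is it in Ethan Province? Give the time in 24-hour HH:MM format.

08:45

1 April 2033 is a Friday, so the first Sunday is April 3.
1 September 2033 is a Thursday, so Saturdays fall on 3, 10, 17, 24; the last is September 24.
At the standard offset (UTC−12:00), 20:45 UTC − 12h = 08:45 Ethan Province standard time.
The standard-time date in Ethan Province, March 30, 2033, does not fall between 3 April and 24 September, so daylight saving is not in effect and Ethan Province is at UTC−12:00.
20:45 UTC − 12h = 08:45 local.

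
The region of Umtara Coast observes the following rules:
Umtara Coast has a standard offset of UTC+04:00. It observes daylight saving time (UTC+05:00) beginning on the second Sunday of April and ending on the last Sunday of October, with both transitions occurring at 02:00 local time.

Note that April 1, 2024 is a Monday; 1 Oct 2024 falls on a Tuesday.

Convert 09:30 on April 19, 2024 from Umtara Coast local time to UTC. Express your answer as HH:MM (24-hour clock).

04:30

1 April 2024 is a Monday, so the first Sunday is April 7 and the second is April 14.
1 October 2024 is a Tuesday, so Sundays fall on 6, 13, 20, 27; the last is October 27.
Daylight saving runs 14 April – 27 October; April 19, 2024 is inside that window, so Umtara Coast is at UTC+05:00.
09:30 local − 5h = 04:30 UTC.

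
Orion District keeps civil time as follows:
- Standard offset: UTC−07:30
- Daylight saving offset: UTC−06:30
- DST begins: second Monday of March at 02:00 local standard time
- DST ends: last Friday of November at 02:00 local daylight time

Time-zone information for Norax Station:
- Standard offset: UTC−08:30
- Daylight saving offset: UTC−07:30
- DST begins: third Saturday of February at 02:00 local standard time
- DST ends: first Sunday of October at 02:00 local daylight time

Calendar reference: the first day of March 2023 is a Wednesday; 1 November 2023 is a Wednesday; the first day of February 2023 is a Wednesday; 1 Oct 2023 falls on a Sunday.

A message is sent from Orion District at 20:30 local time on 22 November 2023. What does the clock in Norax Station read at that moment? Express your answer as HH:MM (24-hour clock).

1 March 2023 is a Wednesday, so the first Monday is March 6 and the second is March 13.
1 November 2023 is a Wednesday, so Fridays fall on 3, 10, 17, 24; the last is November 24.
Daylight saving runs 13 March – 24 November; 22 November 2023 is inside that window, so Orion District is at UTC−06:30.
20:30 Orion District + 6h30m = 03:00 UTC (rolling into the next day, 23 November 2023).
1 February 2023 is a Wednesday, so the first Saturday is February 4 and the third is February 18.
1 October 2023 is a Sunday, so the first Sunday is October 1.
At the standard offset (UTC−08:30), 03:00 UTC − 8h30m = 18:30 Norax Station standard time (rolling into the previous day, 22 November 2023).
The standard-time date in Norax Station, 22 November 2023, is outside the daylight-saving period (18 February – 1 October), so Norax Station is on standard time, UTC−08:30.
03:00 UTC − 8h30m = 18:30 Norax Station (rolling into the previous day, 22 November 2023).

18:30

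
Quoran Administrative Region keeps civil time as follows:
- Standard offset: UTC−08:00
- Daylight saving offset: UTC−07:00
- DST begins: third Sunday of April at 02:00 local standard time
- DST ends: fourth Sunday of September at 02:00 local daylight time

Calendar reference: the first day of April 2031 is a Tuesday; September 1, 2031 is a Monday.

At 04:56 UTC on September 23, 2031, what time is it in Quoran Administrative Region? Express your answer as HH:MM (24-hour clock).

1 April 2031 is a Tuesday, so the first Sunday is April 6 and the third is April 20.
1 September 2031 is a Monday, so the first Sunday is September 7 and the fourth is September 28.
At the standard offset (UTC−08:00), 04:56 UTC − 8h = 20:56 Quoran Administrative Region standard time (rolling into the previous day, 22 September 2031).
Daylight saving runs 20 April – 28 September; the standard-time date in Quoran Administrative Region, September 22, 2031, is inside that window, so Quoran Administrative Region is at UTC−07:00.
04:56 UTC − 7h = 21:56 local (rolling into the previous day, 22 September 2031).

21:56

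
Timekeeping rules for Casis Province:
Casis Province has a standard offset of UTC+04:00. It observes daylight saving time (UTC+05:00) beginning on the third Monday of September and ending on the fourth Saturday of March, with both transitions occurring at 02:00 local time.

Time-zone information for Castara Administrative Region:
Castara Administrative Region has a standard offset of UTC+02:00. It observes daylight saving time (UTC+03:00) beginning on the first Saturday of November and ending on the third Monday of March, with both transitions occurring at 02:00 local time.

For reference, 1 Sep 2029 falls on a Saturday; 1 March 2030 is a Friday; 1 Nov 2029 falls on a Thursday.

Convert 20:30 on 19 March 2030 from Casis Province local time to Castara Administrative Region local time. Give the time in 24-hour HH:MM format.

1 September 2029 is a Saturday, so the first Monday is September 3 and the third is September 17.
1 March 2030 is a Friday, so the first Saturday is March 2 and the fourth is March 23.
19 March 2030 falls between 17 September 2029 and 23 March 2030, so daylight saving is in effect and Casis Province is at UTC+05:00.
20:30 Casis Province − 5h = 15:30 UTC.
1 November 2029 is a Thursday, so the first Saturday is November 3.
1 March 2030 is a Friday, so the first Monday is March 4 and the third is March 18.
At the standard offset (UTC+02:00), 15:30 UTC + 2h = 17:30 Castara Administrative Region standard time.
The standard-time date in Castara Administrative Region, 19 March 2030, is outside the daylight-saving period (3 November 2029 – 18 March 2030), so Castara Administrative Region is on standard time, UTC+02:00.
15:30 UTC + 2h = 17:30 Castara Administrative Region.

17:30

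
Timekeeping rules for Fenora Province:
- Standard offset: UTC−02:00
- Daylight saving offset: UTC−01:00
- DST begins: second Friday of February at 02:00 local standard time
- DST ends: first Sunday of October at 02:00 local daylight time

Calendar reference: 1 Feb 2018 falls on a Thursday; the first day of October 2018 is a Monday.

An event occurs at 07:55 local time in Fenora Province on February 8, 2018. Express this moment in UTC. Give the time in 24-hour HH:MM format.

09:55

1 February 2018 is a Thursday, so the first Friday is February 2 and the second is February 9.
1 October 2018 is a Monday, so the first Sunday is October 7.
February 8, 2018 does not fall between 9 February and 7 October, so daylight saving is not in effect and Fenora Province is at UTC−02:00.
07:55 local + 2h = 09:55 UTC.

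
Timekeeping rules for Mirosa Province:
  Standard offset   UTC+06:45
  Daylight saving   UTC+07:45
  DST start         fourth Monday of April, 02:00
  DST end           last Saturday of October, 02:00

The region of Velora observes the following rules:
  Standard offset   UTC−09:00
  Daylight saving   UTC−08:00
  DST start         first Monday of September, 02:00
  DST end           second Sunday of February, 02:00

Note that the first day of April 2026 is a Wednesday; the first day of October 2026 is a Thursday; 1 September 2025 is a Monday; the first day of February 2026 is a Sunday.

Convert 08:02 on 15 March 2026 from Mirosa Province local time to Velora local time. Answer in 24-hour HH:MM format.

16:17

1 April 2026 is a Wednesday, so the first Monday is April 6 and the fourth is April 27.
1 October 2026 is a Thursday, so Saturdays fall on 3, 10, 17, 24, 31; the last is October 31.
15 March 2026 does not fall between 27 April and 31 October, so daylight saving is not in effect and Mirosa Province is at UTC+06:45.
08:02 Mirosa Province − 6h45m = 01:17 UTC.
1 September 2025 is a Monday, so the first Monday is September 1.
1 February 2026 is a Sunday, so the first Sunday is February 1 and the second is February 8.
At the standard offset (UTC−09:00), 01:17 UTC − 9h = 16:17 Velora standard time (rolling into the previous day, 14 March 2026).
Daylight saving runs 1 September 2025 – 8 February 2026; the standard-time date in Velora, 14 March 2026, is outside that window, so Velora is on standard time at UTC−09:00.
01:17 UTC − 9h = 16:17 Velora (rolling into the previous day, 14 March 2026).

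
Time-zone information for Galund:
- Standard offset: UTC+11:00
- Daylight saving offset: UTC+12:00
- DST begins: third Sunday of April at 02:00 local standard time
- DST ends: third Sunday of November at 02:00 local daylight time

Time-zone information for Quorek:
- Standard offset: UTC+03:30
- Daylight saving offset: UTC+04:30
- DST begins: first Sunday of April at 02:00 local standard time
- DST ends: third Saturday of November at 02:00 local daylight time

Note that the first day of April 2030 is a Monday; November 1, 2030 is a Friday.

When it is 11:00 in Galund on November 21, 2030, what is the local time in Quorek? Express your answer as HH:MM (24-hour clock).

03:30

1 April 2030 is a Monday, so the first Sunday is April 7 and the third is April 21.
1 November 2030 is a Friday, so the first Sunday is November 3 and the third is November 17.
November 21, 2030 is outside the daylight-saving period (21 April – 17 November), so Galund is on standard time, UTC+11:00.
11:00 Galund − 11h = 00:00 UTC.
1 April 2030 is a Monday, so the first Sunday is April 7.
1 November 2030 is a Friday, so the first Saturday is November 2 and the third is November 16.
At the standard offset (UTC+03:30), 00:00 UTC + 3h30m = 03:30 Quorek standard time.
The standard-time date in Quorek, November 21, 2030, is outside the daylight-saving period (7 April – 16 November), so Quorek is on standard time, UTC+03:30.
00:00 UTC + 3h30m = 03:30 Quorek.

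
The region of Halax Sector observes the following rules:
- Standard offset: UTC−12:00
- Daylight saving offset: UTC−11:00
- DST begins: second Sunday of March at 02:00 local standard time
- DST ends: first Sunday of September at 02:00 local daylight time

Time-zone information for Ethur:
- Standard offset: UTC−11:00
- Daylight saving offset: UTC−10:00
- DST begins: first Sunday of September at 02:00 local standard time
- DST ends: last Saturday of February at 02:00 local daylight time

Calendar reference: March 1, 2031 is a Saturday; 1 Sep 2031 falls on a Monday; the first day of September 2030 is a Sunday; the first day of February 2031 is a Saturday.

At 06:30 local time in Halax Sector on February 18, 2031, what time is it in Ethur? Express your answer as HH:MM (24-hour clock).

1 March 2031 is a Saturday, so the first Sunday is March 2 and the second is March 9.
1 September 2031 is a Monday, so the first Sunday is September 7.
February 18, 2031 does not fall between 9 March and 7 September, so daylight saving is not in effect and Halax Sector is at UTC−12:00.
06:30 Halax Sector + 12h = 18:30 UTC.
1 September 2030 is a Sunday, so the first Sunday is September 1.
1 February 2031 is a Saturday, so Saturdays fall on 1, 8, 15, 22; the last is February 22.
At the standard offset (UTC−11:00), 18:30 UTC − 11h = 07:30 Ethur standard time.
The standard-time date in Ethur, February 18, 2031, falls between 1 September 2030 and 22 February 2031, so daylight saving is in effect and Ethur is at UTC−10:00.
18:30 UTC − 10h = 08:30 Ethur.

08:30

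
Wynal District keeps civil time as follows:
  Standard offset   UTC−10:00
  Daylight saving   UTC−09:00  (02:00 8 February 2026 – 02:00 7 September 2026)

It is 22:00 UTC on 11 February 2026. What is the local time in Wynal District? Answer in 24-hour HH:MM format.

At the standard offset (UTC−10:00), 22:00 UTC − 10h = 12:00 Wynal District standard time.
The standard-time date in Wynal District, 11 February 2026, lies within the daylight-saving period (8 February – 7 September), so Wynal District is on daylight time, UTC−09:00.
22:00 UTC − 9h = 13:00 local.

13:00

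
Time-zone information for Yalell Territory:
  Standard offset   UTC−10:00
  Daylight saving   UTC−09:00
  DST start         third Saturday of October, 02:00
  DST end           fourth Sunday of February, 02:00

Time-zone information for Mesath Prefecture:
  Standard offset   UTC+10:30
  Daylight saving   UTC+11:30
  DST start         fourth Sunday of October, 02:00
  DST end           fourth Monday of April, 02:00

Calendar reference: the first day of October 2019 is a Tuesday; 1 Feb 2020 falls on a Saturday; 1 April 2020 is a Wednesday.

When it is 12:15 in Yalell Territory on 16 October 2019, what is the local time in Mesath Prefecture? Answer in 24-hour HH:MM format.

1 October 2019 is a Tuesday, so the first Saturday is October 5 and the third is October 19.
1 February 2020 is a Saturday, so the first Sunday is February 2 and the fourth is February 23.
16 October 2019 does not fall between 19 October 2019 and 23 February 2020, so daylight saving is not in effect and Yalell Territory is at UTC−10:00.
12:15 Yalell Territory + 10h = 22:15 UTC.
1 October 2019 is a Tuesday, so the first Sunday is October 6 and the fourth is October 27.
1 April 2020 is a Wednesday, so the first Monday is April 6 and the fourth is April 27.
At the standard offset (UTC+10:30), 22:15 UTC + 10h30m = 08:45 Mesath Prefecture standard time (rolling into the next day, 17 October 2019).
The standard-time date in Mesath Prefecture, 17 October 2019, is outside the daylight-saving period (27 October 2019 – 27 April 2020), so Mesath Prefecture is on standard time, UTC+10:30.
22:15 UTC + 10h30m = 08:45 Mesath Prefecture (rolling into the next day, 17 October 2019).

08:45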